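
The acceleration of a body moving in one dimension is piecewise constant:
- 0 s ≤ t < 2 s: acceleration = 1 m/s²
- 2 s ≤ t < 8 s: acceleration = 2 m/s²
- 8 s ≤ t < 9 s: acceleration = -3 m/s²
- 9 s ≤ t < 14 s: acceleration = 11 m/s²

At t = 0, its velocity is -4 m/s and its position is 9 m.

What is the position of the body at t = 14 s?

On each constant-a segment, Δv = aΔt and Δx = v₀Δt + ½aΔt²; chain segment to segment.
0–2 s: v starts -4 m/s; Δx = -4·2 + ½·1·2² = -6 m; v ends -2 m/s.
2–8 s: v starts -2 m/s; Δx = -2·6 + ½·2·6² = 24 m; v ends 10 m/s.
8–9 s: v starts 10 m/s; Δx = 10·1 + ½·-3·1² = 8.5 m; v ends 7 m/s.
9–14 s: v starts 7 m/s; Δx = 7·5 + ½·11·5² = 172.5 m; v ends 62 m/s.
x(14) = 9 + Σ Δx = 208 m.

208 m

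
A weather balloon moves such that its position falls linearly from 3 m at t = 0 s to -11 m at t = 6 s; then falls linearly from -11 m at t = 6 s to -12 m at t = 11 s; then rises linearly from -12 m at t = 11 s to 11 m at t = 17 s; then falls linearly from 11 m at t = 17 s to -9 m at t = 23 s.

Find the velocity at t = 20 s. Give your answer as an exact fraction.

Velocity is the slope of the x-t graph on 17–23 s: (-9 − 11)/(23 − 17) = -10/3 m/s.

-10/3 m/s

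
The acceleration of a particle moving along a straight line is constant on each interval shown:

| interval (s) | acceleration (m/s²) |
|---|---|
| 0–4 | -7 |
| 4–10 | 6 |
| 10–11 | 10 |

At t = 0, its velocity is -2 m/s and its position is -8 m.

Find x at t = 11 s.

On each constant-a segment, Δv = aΔt and Δx = v₀Δt + ½aΔt²; chain segment to segment.
0–4 s: v starts -2 m/s; Δx = -2·4 + ½·-7·4² = -64 m; v ends -30 m/s.
4–10 s: v starts -30 m/s; Δx = -30·6 + ½·6·6² = -72 m; v ends 6 m/s.
10–11 s: v starts 6 m/s; Δx = 6·1 + ½·10·1² = 11 m; v ends 16 m/s.
x(11) = -8 + Σ Δx = -133 m.

-133 m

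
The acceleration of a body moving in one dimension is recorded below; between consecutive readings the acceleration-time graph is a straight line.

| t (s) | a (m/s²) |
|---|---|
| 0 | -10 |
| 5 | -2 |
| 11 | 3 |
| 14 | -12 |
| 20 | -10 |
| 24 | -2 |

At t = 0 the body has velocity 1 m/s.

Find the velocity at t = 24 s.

-129.5 m/s

Δv equals the area under the a-t graph; then v = v₀ + Δv.
0–5 s: ½(-10 + -2)(5) = -30 m/s
5–11 s: ½(-2 + 3)(6) = 3 m/s
11–14 s: ½(3 + -12)(3) = -13.5 m/s
14–20 s: ½(-12 + -10)(6) = -66 m/s
20–24 s: ½(-10 + -2)(4) = -24 m/s
Δv = -130.5 m/s, so v(24) = 1 + (-130.5) = -129.5 m/s.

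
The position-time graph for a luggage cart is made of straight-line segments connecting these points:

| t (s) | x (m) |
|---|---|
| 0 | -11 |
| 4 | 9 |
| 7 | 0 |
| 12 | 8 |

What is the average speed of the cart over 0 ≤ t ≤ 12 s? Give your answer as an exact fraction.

Average speed = (total path length)/(elapsed time); on a piecewise-linear x-t graph the path length is Σ|Δx|.
0–4 s: |Δx| = |9 − -11| = 20 m
4–7 s: |Δx| = |0 − 9| = 9 m
7–12 s: |Δx| = |8 − 0| = 8 m
Total path = 37 m; average speed = 37/12 = 37/12 m/s.

37/12 m/s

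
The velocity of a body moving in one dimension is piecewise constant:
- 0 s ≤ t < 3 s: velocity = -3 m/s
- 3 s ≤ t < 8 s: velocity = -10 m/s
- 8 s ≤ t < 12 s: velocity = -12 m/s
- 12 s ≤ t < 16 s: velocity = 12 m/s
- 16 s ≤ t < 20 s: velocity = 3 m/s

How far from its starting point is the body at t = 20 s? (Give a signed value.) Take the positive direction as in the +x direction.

Net displacement equals the area under the velocity-time graph (areas below the axis count negative).
0–3 s: -3 × 3 = -9 m
3–8 s: -10 × 5 = -50 m
8–12 s: -12 × 4 = -48 m
12–16 s: 12 × 4 = 48 m
16–20 s: 3 × 4 = 12 m
Net displacement = -47 m

-47 m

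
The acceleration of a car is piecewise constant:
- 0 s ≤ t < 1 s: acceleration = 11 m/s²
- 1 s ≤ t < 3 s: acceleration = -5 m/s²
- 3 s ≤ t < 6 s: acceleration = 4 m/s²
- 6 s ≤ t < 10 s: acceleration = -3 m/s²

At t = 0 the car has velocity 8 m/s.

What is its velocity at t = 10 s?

Δv equals the area under the a-t graph; then v = v₀ + Δv.
0–1 s: 11 × 1 = 11 m/s
1–3 s: -5 × 2 = -10 m/s
3–6 s: 4 × 3 = 12 m/s
6–10 s: -3 × 4 = -12 m/s
Δv = 1 m/s, so v(10) = 8 + (1) = 9 m/s.

9 m/s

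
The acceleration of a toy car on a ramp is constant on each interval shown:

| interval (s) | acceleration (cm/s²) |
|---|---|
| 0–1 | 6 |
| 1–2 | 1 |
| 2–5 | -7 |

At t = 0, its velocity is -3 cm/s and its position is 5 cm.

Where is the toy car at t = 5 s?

On each constant-a segment, Δv = aΔt and Δx = v₀Δt + ½aΔt²; chain segment to segment.
0–1 s: v starts -3 cm/s; Δx = -3·1 + ½·6·1² = 0 cm; v ends 3 cm/s.
1–2 s: v starts 3 cm/s; Δx = 3·1 + ½·1·1² = 3.5 cm; v ends 4 cm/s.
2–5 s: v starts 4 cm/s; Δx = 4·3 + ½·-7·3² = -19.5 cm; v ends -17 cm/s.
x(5) = 5 + Σ Δx = -11 cm.

-11 cm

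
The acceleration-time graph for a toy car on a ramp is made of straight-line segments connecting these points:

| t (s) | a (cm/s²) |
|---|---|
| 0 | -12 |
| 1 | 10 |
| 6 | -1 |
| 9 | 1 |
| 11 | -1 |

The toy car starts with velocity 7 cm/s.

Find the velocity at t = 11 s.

Δv equals the area under the a-t graph; then v = v₀ + Δv.
0–1 s: ½(-12 + 10)(1) = -1 cm/s
1–6 s: ½(10 + -1)(5) = 22.5 cm/s
6–9 s: ½(-1 + 1)(3) = 0 cm/s
9–11 s: ½(1 + -1)(2) = 0 cm/s
Δv = 21.5 cm/s, so v(11) = 7 + (21.5) = 28.5 cm/s.

28.5 cm/s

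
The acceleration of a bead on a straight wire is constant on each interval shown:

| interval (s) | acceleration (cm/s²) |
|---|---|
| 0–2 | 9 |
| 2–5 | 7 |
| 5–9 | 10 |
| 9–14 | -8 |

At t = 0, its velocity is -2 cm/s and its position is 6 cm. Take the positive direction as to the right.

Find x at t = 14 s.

612.5 cm

On each constant-a segment, Δv = aΔt and Δx = v₀Δt + ½aΔt²; chain segment to segment.
0–2 s: v starts -2 cm/s; Δx = -2·2 + ½·9·2² = 14 cm; v ends 16 cm/s.
2–5 s: v starts 16 cm/s; Δx = 16·3 + ½·7·3² = 79.5 cm; v ends 37 cm/s.
5–9 s: v starts 37 cm/s; Δx = 37·4 + ½·10·4² = 228 cm; v ends 77 cm/s.
9–14 s: v starts 77 cm/s; Δx = 77·5 + ½·-8·5² = 285 cm; v ends 37 cm/s.
x(14) = 6 + Σ Δx = 612.5 cm.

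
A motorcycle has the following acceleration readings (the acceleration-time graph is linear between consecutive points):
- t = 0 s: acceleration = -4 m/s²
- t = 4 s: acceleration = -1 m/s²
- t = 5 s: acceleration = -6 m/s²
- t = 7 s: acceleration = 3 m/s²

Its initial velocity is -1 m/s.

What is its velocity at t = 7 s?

Δv equals the area under the a-t graph; then v = v₀ + Δv.
0–4 s: ½(-4 + -1)(4) = -10 m/s
4–5 s: ½(-1 + -6)(1) = -3.5 m/s
5–7 s: ½(-6 + 3)(2) = -3 m/s
Δv = -16.5 m/s, so v(7) = -1 + (-16.5) = -17.5 m/s.

-17.5 m/s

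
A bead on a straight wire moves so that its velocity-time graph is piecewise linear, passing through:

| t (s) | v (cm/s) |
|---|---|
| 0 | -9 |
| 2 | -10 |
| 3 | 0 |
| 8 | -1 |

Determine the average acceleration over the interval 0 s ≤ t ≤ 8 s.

Average acceleration = Δv/Δt = (-1 − -9)/(8 − 0) = 1 cm/s².

1 cm/s²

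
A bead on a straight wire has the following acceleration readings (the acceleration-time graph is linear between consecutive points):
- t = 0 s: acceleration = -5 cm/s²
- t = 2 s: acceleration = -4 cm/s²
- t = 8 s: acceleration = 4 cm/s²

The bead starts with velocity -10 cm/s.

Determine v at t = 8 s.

-19 cm/s

Δv equals the area under the a-t graph; then v = v₀ + Δv.
0–2 s: ½(-5 + -4)(2) = -9 cm/s
2–8 s: ½(-4 + 4)(6) = 0 cm/s
Δv = -9 cm/s, so v(8) = -10 + (-9) = -19 cm/s.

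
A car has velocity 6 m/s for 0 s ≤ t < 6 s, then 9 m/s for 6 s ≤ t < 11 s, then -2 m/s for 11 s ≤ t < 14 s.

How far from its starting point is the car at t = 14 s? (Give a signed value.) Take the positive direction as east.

Net displacement equals the area under the velocity-time graph (areas below the axis count negative).
0–6 s: 6 × 6 = 36 m
6–11 s: 9 × 5 = 45 m
11–14 s: -2 × 3 = -6 m
Net displacement = 75 m

75 m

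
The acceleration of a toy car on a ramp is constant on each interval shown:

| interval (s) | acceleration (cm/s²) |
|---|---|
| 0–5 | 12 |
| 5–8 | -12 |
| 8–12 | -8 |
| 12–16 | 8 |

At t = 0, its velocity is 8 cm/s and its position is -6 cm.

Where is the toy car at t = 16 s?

462 cm

On each constant-a segment, Δv = aΔt and Δx = v₀Δt + ½aΔt²; chain segment to segment.
0–5 s: v starts 8 cm/s; Δx = 8·5 + ½·12·5² = 190 cm; v ends 68 cm/s.
5–8 s: v starts 68 cm/s; Δx = 68·3 + ½·-12·3² = 150 cm; v ends 32 cm/s.
8–12 s: v starts 32 cm/s; Δx = 32·4 + ½·-8·4² = 64 cm; v ends 0 cm/s.
12–16 s: v starts 0 cm/s; Δx = 0·4 + ½·8·4² = 64 cm; v ends 32 cm/s.
x(16) = -6 + Σ Δx = 462 cm.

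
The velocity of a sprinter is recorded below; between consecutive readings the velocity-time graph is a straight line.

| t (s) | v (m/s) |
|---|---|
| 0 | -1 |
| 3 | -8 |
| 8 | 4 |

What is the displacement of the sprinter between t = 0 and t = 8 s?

Net displacement equals the area under the velocity-time graph (areas below the axis count negative).
0–3 s: ½(-1 + -8)(3) = -13.5 m
3–8 s: ½(-8 + 4)(5) = -10 m
Net displacement = -23.5 m

-23.5 m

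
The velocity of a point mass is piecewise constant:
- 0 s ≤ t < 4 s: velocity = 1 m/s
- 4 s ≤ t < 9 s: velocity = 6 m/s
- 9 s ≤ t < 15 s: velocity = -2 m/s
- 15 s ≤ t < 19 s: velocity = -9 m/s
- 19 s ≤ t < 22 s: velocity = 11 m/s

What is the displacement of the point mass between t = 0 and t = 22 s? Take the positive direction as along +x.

Net displacement equals the area under the velocity-time graph (areas below the axis count negative).
0–4 s: 1 × 4 = 4 m
4–9 s: 6 × 5 = 30 m
9–15 s: -2 × 6 = -12 m
15–19 s: -9 × 4 = -36 m
19–22 s: 11 × 3 = 33 m
Net displacement = 19 m

19 m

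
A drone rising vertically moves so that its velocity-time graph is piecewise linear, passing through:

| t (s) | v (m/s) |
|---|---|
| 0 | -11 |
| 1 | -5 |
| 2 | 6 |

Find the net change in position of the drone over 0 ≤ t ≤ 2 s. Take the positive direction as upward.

Displacement is the signed area under the v-t curve.
0–1 s: ½(-11 + -5)(1) = -8 m
1–2 s: ½(-5 + 6)(1) = 0.5 m
Net displacement = -7.5 m

-7.5 m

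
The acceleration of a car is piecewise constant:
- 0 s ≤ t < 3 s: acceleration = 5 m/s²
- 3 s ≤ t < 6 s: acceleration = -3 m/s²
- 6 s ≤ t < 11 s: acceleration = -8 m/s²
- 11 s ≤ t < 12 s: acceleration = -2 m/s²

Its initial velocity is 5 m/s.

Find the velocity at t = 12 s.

Δv equals the area under the a-t graph; then v = v₀ + Δv.
0–3 s: 5 × 3 = 15 m/s
3–6 s: -3 × 3 = -9 m/s
6–11 s: -8 × 5 = -40 m/s
11–12 s: -2 × 1 = -2 m/s
Δv = -36 m/s, so v(12) = 5 + (-36) = -31 m/s.

-31 m/s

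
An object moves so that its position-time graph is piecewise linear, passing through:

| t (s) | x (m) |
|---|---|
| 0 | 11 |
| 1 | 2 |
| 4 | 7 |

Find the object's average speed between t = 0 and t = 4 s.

Average speed = (total path length)/(elapsed time); on a piecewise-linear x-t graph the path length is Σ|Δx|.
0–1 s: |Δx| = |2 − 11| = 9 m
1–4 s: |Δx| = |7 − 2| = 5 m
Total path = 14 m; average speed = 14/4 = 3.5 m/s.

3.5 m/s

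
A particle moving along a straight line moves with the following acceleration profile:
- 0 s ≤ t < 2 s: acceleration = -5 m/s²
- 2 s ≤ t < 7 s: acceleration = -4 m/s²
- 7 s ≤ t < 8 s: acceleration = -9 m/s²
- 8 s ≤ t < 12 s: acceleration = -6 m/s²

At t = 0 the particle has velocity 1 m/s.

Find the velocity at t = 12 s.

-62 m/s

Δv equals the area under the a-t graph; then v = v₀ + Δv.
0–2 s: -5 × 2 = -10 m/s
2–7 s: -4 × 5 = -20 m/s
7–8 s: -9 × 1 = -9 m/s
8–12 s: -6 × 4 = -24 m/s
Δv = -63 m/s, so v(12) = 1 + (-63) = -62 m/s.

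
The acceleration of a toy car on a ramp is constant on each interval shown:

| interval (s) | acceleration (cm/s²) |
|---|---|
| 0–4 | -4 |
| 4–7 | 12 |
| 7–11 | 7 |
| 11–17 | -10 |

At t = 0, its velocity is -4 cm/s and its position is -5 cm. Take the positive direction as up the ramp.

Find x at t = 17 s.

On each constant-a segment, Δv = aΔt and Δx = v₀Δt + ½aΔt²; chain segment to segment.
0–4 s: v starts -4 cm/s; Δx = -4·4 + ½·-4·4² = -48 cm; v ends -20 cm/s.
4–7 s: v starts -20 cm/s; Δx = -20·3 + ½·12·3² = -6 cm; v ends 16 cm/s.
7–11 s: v starts 16 cm/s; Δx = 16·4 + ½·7·4² = 120 cm; v ends 44 cm/s.
11–17 s: v starts 44 cm/s; Δx = 44·6 + ½·-10·6² = 84 cm; v ends -16 cm/s.
x(17) = -5 + Σ Δx = 145 cm.

145 cm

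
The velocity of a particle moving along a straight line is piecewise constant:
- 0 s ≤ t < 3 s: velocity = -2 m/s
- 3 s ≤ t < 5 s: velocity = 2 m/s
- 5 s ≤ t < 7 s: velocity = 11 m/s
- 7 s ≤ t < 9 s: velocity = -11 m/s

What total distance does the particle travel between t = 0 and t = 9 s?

54 m

Distance (not displacement) is the total path length: add the absolute areas under v-t.
0–3 s: |-2| × 3 = 6 m
3–5 s: |2| × 2 = 4 m
5–7 s: |11| × 2 = 22 m
7–9 s: |-11| × 2 = 22 m
Total distance = 54 m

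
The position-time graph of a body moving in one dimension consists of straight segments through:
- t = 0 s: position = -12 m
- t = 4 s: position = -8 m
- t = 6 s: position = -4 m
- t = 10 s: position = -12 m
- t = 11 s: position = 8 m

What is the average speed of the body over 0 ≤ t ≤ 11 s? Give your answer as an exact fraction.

36/11 m/s

Average speed = (total path length)/(elapsed time); on a piecewise-linear x-t graph the path length is Σ|Δx|.
0–4 s: |Δx| = |-8 − -12| = 4 m
4–6 s: |Δx| = |-4 − -8| = 4 m
6–10 s: |Δx| = |-12 − -4| = 8 m
10–11 s: |Δx| = |8 − -12| = 20 m
Total path = 36 m; average speed = 36/11 = 36/11 m/s.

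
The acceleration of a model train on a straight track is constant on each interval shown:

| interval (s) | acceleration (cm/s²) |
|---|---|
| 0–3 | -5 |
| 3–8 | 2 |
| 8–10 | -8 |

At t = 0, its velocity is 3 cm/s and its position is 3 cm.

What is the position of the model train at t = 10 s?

On each constant-a segment, Δv = aΔt and Δx = v₀Δt + ½aΔt²; chain segment to segment.
0–3 s: v starts 3 cm/s; Δx = 3·3 + ½·-5·3² = -13.5 cm; v ends -12 cm/s.
3–8 s: v starts -12 cm/s; Δx = -12·5 + ½·2·5² = -35 cm; v ends -2 cm/s.
8–10 s: v starts -2 cm/s; Δx = -2·2 + ½·-8·2² = -20 cm; v ends -18 cm/s.
x(10) = 3 + Σ Δx = -65.5 cm.

-65.5 cm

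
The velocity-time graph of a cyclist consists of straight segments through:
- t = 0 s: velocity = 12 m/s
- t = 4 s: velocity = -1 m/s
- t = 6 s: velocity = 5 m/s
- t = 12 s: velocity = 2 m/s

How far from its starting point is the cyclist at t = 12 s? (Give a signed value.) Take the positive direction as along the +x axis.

Net displacement equals the area under the velocity-time graph (areas below the axis count negative).
0–4 s: ½(12 + -1)(4) = 22 m
4–6 s: ½(-1 + 5)(2) = 4 m
6–12 s: ½(5 + 2)(6) = 21 m
Net displacement = 47 m

47 m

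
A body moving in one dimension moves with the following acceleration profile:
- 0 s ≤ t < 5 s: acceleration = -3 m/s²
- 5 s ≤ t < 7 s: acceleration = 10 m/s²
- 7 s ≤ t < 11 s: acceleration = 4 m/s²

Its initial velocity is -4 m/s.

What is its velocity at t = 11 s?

Δv equals the area under the a-t graph; then v = v₀ + Δv.
0–5 s: -3 × 5 = -15 m/s
5–7 s: 10 × 2 = 20 m/s
7–11 s: 4 × 4 = 16 m/s
Δv = 21 m/s, so v(11) = -4 + (21) = 17 m/s.

17 m/s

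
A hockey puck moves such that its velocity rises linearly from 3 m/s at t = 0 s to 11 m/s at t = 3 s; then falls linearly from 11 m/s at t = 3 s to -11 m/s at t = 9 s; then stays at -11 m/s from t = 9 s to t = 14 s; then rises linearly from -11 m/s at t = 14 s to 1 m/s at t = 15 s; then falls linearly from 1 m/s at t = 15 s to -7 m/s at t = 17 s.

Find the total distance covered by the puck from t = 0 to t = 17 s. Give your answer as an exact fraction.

361/3 m

Distance (not displacement) is the total path length: add the absolute areas under v-t.
0–3 s: |½(3 + 11)(3)| = 21 m
3–9 s: v = 0 at t = 6 s; triangle areas 16.5 + 16.5 = 33 m
9–14 s: |-11| × 5 = 55 m
14–15 s: v = 0 at t = 179/12 s; triangle areas 121/24 + 1/24 = 61/12 m
15–17 s: v = 0 at t = 15.25 s; triangle areas 0.125 + 6.125 = 6.25 m
Total distance = 361/3 m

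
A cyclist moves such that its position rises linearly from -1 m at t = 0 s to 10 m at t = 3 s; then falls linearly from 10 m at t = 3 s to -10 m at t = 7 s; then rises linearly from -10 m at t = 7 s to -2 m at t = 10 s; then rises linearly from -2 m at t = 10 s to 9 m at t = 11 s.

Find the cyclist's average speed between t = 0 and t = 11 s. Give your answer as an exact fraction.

50/11 m/s

Average speed = (total path length)/(elapsed time); on a piecewise-linear x-t graph the path length is Σ|Δx|.
0–3 s: |Δx| = |10 − -1| = 11 m
3–7 s: |Δx| = |-10 − 10| = 20 m
7–10 s: |Δx| = |-2 − -10| = 8 m
10–11 s: |Δx| = |9 − -2| = 11 m
Total path = 50 m; average speed = 50/11 = 50/11 m/s.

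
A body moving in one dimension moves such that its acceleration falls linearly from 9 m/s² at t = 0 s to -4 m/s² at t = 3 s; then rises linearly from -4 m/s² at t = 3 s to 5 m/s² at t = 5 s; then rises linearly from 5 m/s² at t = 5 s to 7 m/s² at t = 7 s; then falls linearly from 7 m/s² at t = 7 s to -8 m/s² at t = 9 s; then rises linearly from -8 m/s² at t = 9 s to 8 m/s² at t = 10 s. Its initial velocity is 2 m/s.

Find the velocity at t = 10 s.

21.5 m/s

Δv equals the area under the a-t graph; then v = v₀ + Δv.
0–3 s: ½(9 + -4)(3) = 7.5 m/s
3–5 s: ½(-4 + 5)(2) = 1 m/s
5–7 s: ½(5 + 7)(2) = 12 m/s
7–9 s: ½(7 + -8)(2) = -1 m/s
9–10 s: ½(-8 + 8)(1) = 0 m/s
Δv = 19.5 m/s, so v(10) = 2 + (19.5) = 21.5 m/s.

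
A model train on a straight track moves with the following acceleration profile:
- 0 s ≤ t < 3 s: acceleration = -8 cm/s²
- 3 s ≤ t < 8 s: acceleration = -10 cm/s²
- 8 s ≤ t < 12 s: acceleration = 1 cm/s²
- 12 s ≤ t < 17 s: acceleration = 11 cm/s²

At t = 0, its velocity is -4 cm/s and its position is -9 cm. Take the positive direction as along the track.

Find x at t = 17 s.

On each constant-a segment, Δv = aΔt and Δx = v₀Δt + ½aΔt²; chain segment to segment.
0–3 s: v starts -4 cm/s; Δx = -4·3 + ½·-8·3² = -48 cm; v ends -28 cm/s.
3–8 s: v starts -28 cm/s; Δx = -28·5 + ½·-10·5² = -265 cm; v ends -78 cm/s.
8–12 s: v starts -78 cm/s; Δx = -78·4 + ½·1·4² = -304 cm; v ends -74 cm/s.
12–17 s: v starts -74 cm/s; Δx = -74·5 + ½·11·5² = -232.5 cm; v ends -19 cm/s.
x(17) = -9 + Σ Δx = -858.5 cm.

-858.5 cm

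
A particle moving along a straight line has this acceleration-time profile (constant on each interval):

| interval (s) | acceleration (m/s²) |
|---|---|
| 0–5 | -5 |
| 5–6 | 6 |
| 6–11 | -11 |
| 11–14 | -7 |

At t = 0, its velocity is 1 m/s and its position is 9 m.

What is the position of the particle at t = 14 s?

-547.5 m

On each constant-a segment, Δv = aΔt and Δx = v₀Δt + ½aΔt²; chain segment to segment.
0–5 s: v starts 1 m/s; Δx = 1·5 + ½·-5·5² = -57.5 m; v ends -24 m/s.
5–6 s: v starts -24 m/s; Δx = -24·1 + ½·6·1² = -21 m; v ends -18 m/s.
6–11 s: v starts -18 m/s; Δx = -18·5 + ½·-11·5² = -227.5 m; v ends -73 m/s.
11–14 s: v starts -73 m/s; Δx = -73·3 + ½·-7·3² = -250.5 m; v ends -94 m/s.
x(14) = 9 + Σ Δx = -547.5 m.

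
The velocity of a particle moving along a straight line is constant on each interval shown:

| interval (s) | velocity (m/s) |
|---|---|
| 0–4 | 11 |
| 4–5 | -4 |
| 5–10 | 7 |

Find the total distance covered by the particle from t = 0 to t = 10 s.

83 m

Total distance travelled is ∫|v| dt — sum the magnitudes of each area piece.
0–4 s: |11| × 4 = 44 m
4–5 s: |-4| × 1 = 4 m
5–10 s: |7| × 5 = 35 m
Total distance = 83 m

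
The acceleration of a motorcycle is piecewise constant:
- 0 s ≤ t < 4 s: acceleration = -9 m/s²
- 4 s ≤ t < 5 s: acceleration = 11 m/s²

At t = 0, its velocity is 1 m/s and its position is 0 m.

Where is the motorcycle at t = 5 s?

-97.5 m

On each constant-a segment, Δv = aΔt and Δx = v₀Δt + ½aΔt²; chain segment to segment.
0–4 s: v starts 1 m/s; Δx = 1·4 + ½·-9·4² = -68 m; v ends -35 m/s.
4–5 s: v starts -35 m/s; Δx = -35·1 + ½·11·1² = -29.5 m; v ends -24 m/s.
x(5) = 0 + Σ Δx = -97.5 m.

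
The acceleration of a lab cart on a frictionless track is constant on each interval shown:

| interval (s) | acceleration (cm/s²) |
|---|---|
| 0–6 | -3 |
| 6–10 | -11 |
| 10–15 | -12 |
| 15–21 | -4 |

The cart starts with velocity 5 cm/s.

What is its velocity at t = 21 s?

-141 cm/s

Δv equals the area under the a-t graph; then v = v₀ + Δv.
0–6 s: -3 × 6 = -18 cm/s
6–10 s: -11 × 4 = -44 cm/s
10–15 s: -12 × 5 = -60 cm/s
15–21 s: -4 × 6 = -24 cm/s
Δv = -146 cm/s, so v(21) = 5 + (-146) = -141 cm/s.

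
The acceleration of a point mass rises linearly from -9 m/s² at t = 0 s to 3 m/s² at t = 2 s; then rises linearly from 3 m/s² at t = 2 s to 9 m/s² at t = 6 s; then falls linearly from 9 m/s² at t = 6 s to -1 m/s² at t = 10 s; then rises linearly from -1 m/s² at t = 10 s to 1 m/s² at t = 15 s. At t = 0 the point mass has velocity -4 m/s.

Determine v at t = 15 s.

30 m/s

Δv equals the area under the a-t graph; then v = v₀ + Δv.
0–2 s: ½(-9 + 3)(2) = -6 m/s
2–6 s: ½(3 + 9)(4) = 24 m/s
6–10 s: ½(9 + -1)(4) = 16 m/s
10–15 s: ½(-1 + 1)(5) = 0 m/s
Δv = 34 m/s, so v(15) = -4 + (34) = 30 m/s.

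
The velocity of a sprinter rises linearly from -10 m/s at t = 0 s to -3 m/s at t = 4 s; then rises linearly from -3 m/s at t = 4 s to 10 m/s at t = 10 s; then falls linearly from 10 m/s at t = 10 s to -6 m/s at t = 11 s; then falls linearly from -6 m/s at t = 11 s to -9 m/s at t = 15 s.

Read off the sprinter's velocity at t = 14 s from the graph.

-8.25 m/s

On 11–15 s the graph is linear from -6 to -9 m/s: v(14) = -6 + (-9 − -6)·(14 − 11)/(15 − 11) = -8.25 m/s.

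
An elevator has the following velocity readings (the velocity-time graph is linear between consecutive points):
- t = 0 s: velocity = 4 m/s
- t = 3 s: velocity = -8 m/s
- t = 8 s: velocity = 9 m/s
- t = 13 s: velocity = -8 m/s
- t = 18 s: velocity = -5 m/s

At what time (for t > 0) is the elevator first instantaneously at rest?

t = 1 s

v changes sign on 0–3 s (from 4 to -8); the graph is linear there, so v = 0 at t = 0 + (-4)·(3 − 0)/(-8 − 4) = 1 s.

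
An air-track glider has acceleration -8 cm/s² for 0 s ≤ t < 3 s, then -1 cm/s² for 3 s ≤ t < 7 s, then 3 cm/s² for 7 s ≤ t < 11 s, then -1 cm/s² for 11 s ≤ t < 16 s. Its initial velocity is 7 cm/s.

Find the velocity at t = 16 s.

Δv equals the area under the a-t graph; then v = v₀ + Δv.
0–3 s: -8 × 3 = -24 cm/s
3–7 s: -1 × 4 = -4 cm/s
7–11 s: 3 × 4 = 12 cm/s
11–16 s: -1 × 5 = -5 cm/s
Δv = -21 cm/s, so v(16) = 7 + (-21) = -14 cm/s.

-14 cm/s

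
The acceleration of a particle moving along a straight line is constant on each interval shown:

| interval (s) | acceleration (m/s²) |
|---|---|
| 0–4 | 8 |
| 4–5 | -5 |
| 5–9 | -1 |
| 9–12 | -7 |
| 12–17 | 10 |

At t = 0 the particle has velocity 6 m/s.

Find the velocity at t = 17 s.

Δv equals the area under the a-t graph; then v = v₀ + Δv.
0–4 s: 8 × 4 = 32 m/s
4–5 s: -5 × 1 = -5 m/s
5–9 s: -1 × 4 = -4 m/s
9–12 s: -7 × 3 = -21 m/s
12–17 s: 10 × 5 = 50 m/s
Δv = 52 m/s, so v(17) = 6 + (52) = 58 m/s.

58 m/s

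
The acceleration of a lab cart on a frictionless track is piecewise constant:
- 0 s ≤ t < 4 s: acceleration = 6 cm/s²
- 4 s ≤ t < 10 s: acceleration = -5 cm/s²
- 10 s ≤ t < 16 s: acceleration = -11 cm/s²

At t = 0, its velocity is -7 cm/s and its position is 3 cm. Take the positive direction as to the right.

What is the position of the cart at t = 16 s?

-241 cm

On each constant-a segment, Δv = aΔt and Δx = v₀Δt + ½aΔt²; chain segment to segment.
0–4 s: v starts -7 cm/s; Δx = -7·4 + ½·6·4² = 20 cm; v ends 17 cm/s.
4–10 s: v starts 17 cm/s; Δx = 17·6 + ½·-5·6² = 12 cm; v ends -13 cm/s.
10–16 s: v starts -13 cm/s; Δx = -13·6 + ½·-11·6² = -276 cm; v ends -79 cm/s.
x(16) = 3 + Σ Δx = -241 cm.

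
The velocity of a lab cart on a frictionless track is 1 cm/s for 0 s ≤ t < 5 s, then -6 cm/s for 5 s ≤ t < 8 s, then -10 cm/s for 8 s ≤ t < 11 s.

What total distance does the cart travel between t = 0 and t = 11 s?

Total distance travelled is ∫|v| dt — sum the magnitudes of each area piece.
0–5 s: |1| × 5 = 5 cm
5–8 s: |-6| × 3 = 18 cm
8–11 s: |-10| × 3 = 30 cm
Total distance = 53 cm

53 cm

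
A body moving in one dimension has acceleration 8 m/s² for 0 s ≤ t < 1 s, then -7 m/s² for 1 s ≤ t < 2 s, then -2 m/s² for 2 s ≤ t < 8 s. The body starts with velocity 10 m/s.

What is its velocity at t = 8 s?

Δv equals the area under the a-t graph; then v = v₀ + Δv.
0–1 s: 8 × 1 = 8 m/s
1–2 s: -7 × 1 = -7 m/s
2–8 s: -2 × 6 = -12 m/s
Δv = -11 m/s, so v(8) = 10 + (-11) = -1 m/s.

-1 m/s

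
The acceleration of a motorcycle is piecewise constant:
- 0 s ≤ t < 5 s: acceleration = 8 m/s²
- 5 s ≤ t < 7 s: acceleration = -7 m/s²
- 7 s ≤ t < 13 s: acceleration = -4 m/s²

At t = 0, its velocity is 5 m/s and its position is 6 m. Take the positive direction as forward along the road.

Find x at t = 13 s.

321 m

On each constant-a segment, Δv = aΔt and Δx = v₀Δt + ½aΔt²; chain segment to segment.
0–5 s: v starts 5 m/s; Δx = 5·5 + ½·8·5² = 125 m; v ends 45 m/s.
5–7 s: v starts 45 m/s; Δx = 45·2 + ½·-7·2² = 76 m; v ends 31 m/s.
7–13 s: v starts 31 m/s; Δx = 31·6 + ½·-4·6² = 114 m; v ends 7 m/s.
x(13) = 6 + Σ Δx = 321 m.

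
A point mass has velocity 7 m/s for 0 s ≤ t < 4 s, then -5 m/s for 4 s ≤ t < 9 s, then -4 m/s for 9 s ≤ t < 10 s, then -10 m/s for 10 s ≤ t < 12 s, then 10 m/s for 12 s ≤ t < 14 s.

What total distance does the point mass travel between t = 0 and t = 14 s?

97 m

Total distance travelled is ∫|v| dt — sum the magnitudes of each area piece.
0–4 s: |7| × 4 = 28 m
4–9 s: |-5| × 5 = 25 m
9–10 s: |-4| × 1 = 4 m
10–12 s: |-10| × 2 = 20 m
12–14 s: |10| × 2 = 20 m
Total distance = 97 m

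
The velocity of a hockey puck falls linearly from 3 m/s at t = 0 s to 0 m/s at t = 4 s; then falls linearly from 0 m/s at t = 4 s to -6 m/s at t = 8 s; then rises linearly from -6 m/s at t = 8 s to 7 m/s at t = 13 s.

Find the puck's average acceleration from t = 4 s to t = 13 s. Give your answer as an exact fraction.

7/9 m/s²

Average acceleration = Δv/Δt = (7 − 0)/(13 − 4) = 7/9 m/s².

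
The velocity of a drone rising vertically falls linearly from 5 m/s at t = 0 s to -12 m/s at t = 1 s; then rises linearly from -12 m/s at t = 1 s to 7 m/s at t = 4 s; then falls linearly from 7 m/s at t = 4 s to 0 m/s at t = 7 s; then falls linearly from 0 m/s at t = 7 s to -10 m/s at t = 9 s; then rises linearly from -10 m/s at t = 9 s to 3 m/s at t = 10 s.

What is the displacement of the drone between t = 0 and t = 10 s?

-14 m

Displacement is the signed area under the v-t curve.
0–1 s: ½(5 + -12)(1) = -3.5 m
1–4 s: ½(-12 + 7)(3) = -7.5 m
4–7 s: ½(7 + 0)(3) = 10.5 m
7–9 s: ½(0 + -10)(2) = -10 m
9–10 s: ½(-10 + 3)(1) = -3.5 m
Net displacement = -14 m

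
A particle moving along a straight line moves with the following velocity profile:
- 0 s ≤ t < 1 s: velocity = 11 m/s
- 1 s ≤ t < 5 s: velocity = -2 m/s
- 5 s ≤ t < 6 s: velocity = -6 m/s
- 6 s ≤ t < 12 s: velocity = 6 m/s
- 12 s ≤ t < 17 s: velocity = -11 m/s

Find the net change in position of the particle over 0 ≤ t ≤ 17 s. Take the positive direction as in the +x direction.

-22 m

Net displacement equals the area under the velocity-time graph (areas below the axis count negative).
0–1 s: 11 × 1 = 11 m
1–5 s: -2 × 4 = -8 m
5–6 s: -6 × 1 = -6 m
6–12 s: 6 × 6 = 36 m
12–17 s: -11 × 5 = -55 m
Net displacement = -22 m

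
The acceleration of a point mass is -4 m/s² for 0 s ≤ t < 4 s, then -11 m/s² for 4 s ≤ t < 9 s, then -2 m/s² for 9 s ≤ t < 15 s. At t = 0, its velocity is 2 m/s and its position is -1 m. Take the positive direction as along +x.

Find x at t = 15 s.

On each constant-a segment, Δv = aΔt and Δx = v₀Δt + ½aΔt²; chain segment to segment.
0–4 s: v starts 2 m/s; Δx = 2·4 + ½·-4·4² = -24 m; v ends -14 m/s.
4–9 s: v starts -14 m/s; Δx = -14·5 + ½·-11·5² = -207.5 m; v ends -69 m/s.
9–15 s: v starts -69 m/s; Δx = -69·6 + ½·-2·6² = -450 m; v ends -81 m/s.
x(15) = -1 + Σ Δx = -682.5 m.

-682.5 m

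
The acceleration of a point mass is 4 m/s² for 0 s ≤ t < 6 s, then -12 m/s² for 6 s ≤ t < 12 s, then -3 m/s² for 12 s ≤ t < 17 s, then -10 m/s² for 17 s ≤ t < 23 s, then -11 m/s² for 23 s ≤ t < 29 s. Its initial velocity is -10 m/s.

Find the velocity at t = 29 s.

Δv equals the area under the a-t graph; then v = v₀ + Δv.
0–6 s: 4 × 6 = 24 m/s
6–12 s: -12 × 6 = -72 m/s
12–17 s: -3 × 5 = -15 m/s
17–23 s: -10 × 6 = -60 m/s
23–29 s: -11 × 6 = -66 m/s
Δv = -189 m/s, so v(29) = -10 + (-189) = -199 m/s.

-199 m/s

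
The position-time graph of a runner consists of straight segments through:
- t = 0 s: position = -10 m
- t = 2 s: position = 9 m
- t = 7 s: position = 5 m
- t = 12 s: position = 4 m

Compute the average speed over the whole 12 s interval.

2 m/s

Average speed = (total path length)/(elapsed time); on a piecewise-linear x-t graph the path length is Σ|Δx|.
0–2 s: |Δx| = |9 − -10| = 19 m
2–7 s: |Δx| = |5 − 9| = 4 m
7–12 s: |Δx| = |4 − 5| = 1 m
Total path = 24 m; average speed = 24/12 = 2 m/s.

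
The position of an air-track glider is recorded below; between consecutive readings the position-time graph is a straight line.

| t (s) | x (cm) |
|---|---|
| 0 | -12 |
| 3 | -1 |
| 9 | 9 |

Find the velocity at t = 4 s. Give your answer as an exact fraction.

5/3 cm/s

Velocity is the slope of the x-t graph on 3–9 s: (9 − -1)/(9 − 3) = 5/3 cm/s.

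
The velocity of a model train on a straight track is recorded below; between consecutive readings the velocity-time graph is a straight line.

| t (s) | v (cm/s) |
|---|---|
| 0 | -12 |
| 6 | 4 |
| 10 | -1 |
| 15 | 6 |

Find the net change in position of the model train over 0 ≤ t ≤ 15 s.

-5.5 cm

Net displacement equals the area under the velocity-time graph (areas below the axis count negative).
0–6 s: ½(-12 + 4)(6) = -24 cm
6–10 s: ½(4 + -1)(4) = 6 cm
10–15 s: ½(-1 + 6)(5) = 12.5 cm
Net displacement = -5.5 cm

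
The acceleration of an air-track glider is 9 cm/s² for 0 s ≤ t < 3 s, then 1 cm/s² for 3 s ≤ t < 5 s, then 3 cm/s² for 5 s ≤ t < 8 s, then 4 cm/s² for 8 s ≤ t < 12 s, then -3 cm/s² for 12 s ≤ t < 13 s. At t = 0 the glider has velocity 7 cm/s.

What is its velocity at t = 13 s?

58 cm/s

Δv equals the area under the a-t graph; then v = v₀ + Δv.
0–3 s: 9 × 3 = 27 cm/s
3–5 s: 1 × 2 = 2 cm/s
5–8 s: 3 × 3 = 9 cm/s
8–12 s: 4 × 4 = 16 cm/s
12–13 s: -3 × 1 = -3 cm/s
Δv = 51 cm/s, so v(13) = 7 + (51) = 58 cm/s.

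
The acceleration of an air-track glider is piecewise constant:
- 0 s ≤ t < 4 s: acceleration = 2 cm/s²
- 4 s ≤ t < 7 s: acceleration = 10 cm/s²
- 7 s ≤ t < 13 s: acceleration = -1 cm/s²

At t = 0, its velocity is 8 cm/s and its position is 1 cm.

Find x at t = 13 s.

400 cm

On each constant-a segment, Δv = aΔt and Δx = v₀Δt + ½aΔt²; chain segment to segment.
0–4 s: v starts 8 cm/s; Δx = 8·4 + ½·2·4² = 48 cm; v ends 16 cm/s.
4–7 s: v starts 16 cm/s; Δx = 16·3 + ½·10·3² = 93 cm; v ends 46 cm/s.
7–13 s: v starts 46 cm/s; Δx = 46·6 + ½·-1·6² = 258 cm; v ends 40 cm/s.
x(13) = 1 + Σ Δx = 400 cm.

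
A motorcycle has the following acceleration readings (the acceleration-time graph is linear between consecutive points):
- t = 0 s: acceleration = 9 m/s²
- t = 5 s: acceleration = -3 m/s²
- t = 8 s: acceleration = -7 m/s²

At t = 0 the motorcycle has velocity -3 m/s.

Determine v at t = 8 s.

Δv equals the area under the a-t graph; then v = v₀ + Δv.
0–5 s: ½(9 + -3)(5) = 15 m/s
5–8 s: ½(-3 + -7)(3) = -15 m/s
Δv = 0 m/s, so v(8) = -3 + (0) = -3 m/s.

-3 m/s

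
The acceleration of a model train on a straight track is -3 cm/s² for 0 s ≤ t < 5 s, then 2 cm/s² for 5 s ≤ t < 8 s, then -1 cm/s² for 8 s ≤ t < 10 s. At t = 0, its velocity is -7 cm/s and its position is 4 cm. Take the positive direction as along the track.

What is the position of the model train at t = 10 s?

On each constant-a segment, Δv = aΔt and Δx = v₀Δt + ½aΔt²; chain segment to segment.
0–5 s: v starts -7 cm/s; Δx = -7·5 + ½·-3·5² = -72.5 cm; v ends -22 cm/s.
5–8 s: v starts -22 cm/s; Δx = -22·3 + ½·2·3² = -57 cm; v ends -16 cm/s.
8–10 s: v starts -16 cm/s; Δx = -16·2 + ½·-1·2² = -34 cm; v ends -18 cm/s.
x(10) = 4 + Σ Δx = -159.5 cm.

-159.5 cm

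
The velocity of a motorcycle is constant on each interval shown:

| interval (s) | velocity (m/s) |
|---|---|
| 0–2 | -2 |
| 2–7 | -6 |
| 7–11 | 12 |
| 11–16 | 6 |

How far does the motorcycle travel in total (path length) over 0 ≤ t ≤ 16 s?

Total distance travelled is ∫|v| dt — sum the magnitudes of each area piece.
0–2 s: |-2| × 2 = 4 m
2–7 s: |-6| × 5 = 30 m
7–11 s: |12| × 4 = 48 m
11–16 s: |6| × 5 = 30 m
Total distance = 112 m

112 m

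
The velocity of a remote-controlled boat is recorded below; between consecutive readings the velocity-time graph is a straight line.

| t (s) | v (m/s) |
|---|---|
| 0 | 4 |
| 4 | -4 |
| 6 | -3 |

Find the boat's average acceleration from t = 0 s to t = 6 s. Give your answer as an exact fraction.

Average acceleration = Δv/Δt = (-3 − 4)/(6 − 0) = -7/6 m/s².

-7/6 m/s²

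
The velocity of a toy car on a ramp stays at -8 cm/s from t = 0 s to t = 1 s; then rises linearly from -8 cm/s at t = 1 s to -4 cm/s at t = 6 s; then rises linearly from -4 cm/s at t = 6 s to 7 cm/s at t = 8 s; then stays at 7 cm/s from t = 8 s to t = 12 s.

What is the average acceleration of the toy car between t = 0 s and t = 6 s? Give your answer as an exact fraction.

Average acceleration = Δv/Δt = (-4 − -8)/(6 − 0) = 2/3 cm/s².

2/3 cm/s²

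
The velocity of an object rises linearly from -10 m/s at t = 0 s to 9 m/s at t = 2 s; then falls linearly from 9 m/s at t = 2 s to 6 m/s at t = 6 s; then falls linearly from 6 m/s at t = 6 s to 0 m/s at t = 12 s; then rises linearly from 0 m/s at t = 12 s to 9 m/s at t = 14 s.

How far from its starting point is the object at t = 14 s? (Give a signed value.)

Net displacement equals the area under the velocity-time graph (areas below the axis count negative).
0–2 s: ½(-10 + 9)(2) = -1 m
2–6 s: ½(9 + 6)(4) = 30 m
6–12 s: ½(6 + 0)(6) = 18 m
12–14 s: ½(0 + 9)(2) = 9 m
Net displacement = 56 m

56 m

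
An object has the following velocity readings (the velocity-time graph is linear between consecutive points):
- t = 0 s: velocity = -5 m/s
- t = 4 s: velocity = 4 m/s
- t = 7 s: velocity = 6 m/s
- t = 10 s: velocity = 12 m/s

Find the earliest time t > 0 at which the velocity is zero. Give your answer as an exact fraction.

t = 20/9 s

v changes sign on 0–4 s (from -5 to 4); the graph is linear there, so v = 0 at t = 0 + (5)·(4 − 0)/(4 − -5) = 20/9 s.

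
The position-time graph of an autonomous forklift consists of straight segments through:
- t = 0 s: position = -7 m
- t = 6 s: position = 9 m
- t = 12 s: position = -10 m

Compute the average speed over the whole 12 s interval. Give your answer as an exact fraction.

35/12 m/s

Average speed = (total path length)/(elapsed time); on a piecewise-linear x-t graph the path length is Σ|Δx|.
0–6 s: |Δx| = |9 − -7| = 16 m
6–12 s: |Δx| = |-10 − 9| = 19 m
Total path = 35 m; average speed = 35/12 = 35/12 m/s.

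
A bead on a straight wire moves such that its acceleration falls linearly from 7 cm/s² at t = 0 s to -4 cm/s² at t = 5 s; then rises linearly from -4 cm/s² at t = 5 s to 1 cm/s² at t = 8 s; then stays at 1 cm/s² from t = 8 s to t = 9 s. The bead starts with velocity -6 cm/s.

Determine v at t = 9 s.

-2 cm/s

Δv equals the area under the a-t graph; then v = v₀ + Δv.
0–5 s: ½(7 + -4)(5) = 7.5 cm/s
5–8 s: ½(-4 + 1)(3) = -4.5 cm/s
8–9 s: 1 × 1 = 1 cm/s
Δv = 4 cm/s, so v(9) = -6 + (4) = -2 cm/s.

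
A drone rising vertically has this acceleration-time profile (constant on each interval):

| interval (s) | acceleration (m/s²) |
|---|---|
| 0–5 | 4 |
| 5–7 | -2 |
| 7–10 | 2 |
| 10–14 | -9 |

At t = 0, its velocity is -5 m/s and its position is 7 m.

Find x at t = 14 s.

On each constant-a segment, Δv = aΔt and Δx = v₀Δt + ½aΔt²; chain segment to segment.
0–5 s: v starts -5 m/s; Δx = -5·5 + ½·4·5² = 25 m; v ends 15 m/s.
5–7 s: v starts 15 m/s; Δx = 15·2 + ½·-2·2² = 26 m; v ends 11 m/s.
7–10 s: v starts 11 m/s; Δx = 11·3 + ½·2·3² = 42 m; v ends 17 m/s.
10–14 s: v starts 17 m/s; Δx = 17·4 + ½·-9·4² = -4 m; v ends -19 m/s.
x(14) = 7 + Σ Δx = 96 m.

96 m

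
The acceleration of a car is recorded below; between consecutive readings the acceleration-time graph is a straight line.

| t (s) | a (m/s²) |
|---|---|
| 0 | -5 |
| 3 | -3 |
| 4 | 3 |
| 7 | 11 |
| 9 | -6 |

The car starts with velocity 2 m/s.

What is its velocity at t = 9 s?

16 m/s

Δv equals the area under the a-t graph; then v = v₀ + Δv.
0–3 s: ½(-5 + -3)(3) = -12 m/s
3–4 s: ½(-3 + 3)(1) = 0 m/s
4–7 s: ½(3 + 11)(3) = 21 m/s
7–9 s: ½(11 + -6)(2) = 5 m/s
Δv = 14 m/s, so v(9) = 2 + (14) = 16 m/s.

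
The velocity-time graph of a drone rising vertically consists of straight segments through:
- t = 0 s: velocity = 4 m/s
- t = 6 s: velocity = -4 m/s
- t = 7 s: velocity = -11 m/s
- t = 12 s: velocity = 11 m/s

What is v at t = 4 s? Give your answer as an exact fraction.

On 0–6 s the graph is linear from 4 to -4 m/s: v(4) = 4 + (-4 − 4)·(4 − 0)/(6 − 0) = -4/3 m/s.

-4/3 m/s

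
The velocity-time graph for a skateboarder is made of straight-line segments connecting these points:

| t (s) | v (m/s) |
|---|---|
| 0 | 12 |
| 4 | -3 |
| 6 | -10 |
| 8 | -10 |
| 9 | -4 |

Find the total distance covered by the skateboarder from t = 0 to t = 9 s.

60.4 m

Total distance travelled is ∫|v| dt — sum the magnitudes of each area piece.
0–4 s: v = 0 at t = 3.2 s; triangle areas 19.2 + 1.2 = 20.4 m
4–6 s: |½(-3 + -10)(2)| = 13 m
6–8 s: |-10| × 2 = 20 m
8–9 s: |½(-10 + -4)(1)| = 7 m
Total distance = 60.4 m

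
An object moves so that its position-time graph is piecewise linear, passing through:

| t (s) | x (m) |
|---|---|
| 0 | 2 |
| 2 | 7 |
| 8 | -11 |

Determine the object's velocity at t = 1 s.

2.5 m/s

Velocity is the slope of the x-t graph on 0–2 s: (7 − 2)/(2 − 0) = 2.5 m/s.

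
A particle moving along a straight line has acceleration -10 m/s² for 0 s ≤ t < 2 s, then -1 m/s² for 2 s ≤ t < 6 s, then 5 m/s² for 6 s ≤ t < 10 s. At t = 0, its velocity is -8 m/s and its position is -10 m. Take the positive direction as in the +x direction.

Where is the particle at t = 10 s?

-254 m

On each constant-a segment, Δv = aΔt and Δx = v₀Δt + ½aΔt²; chain segment to segment.
0–2 s: v starts -8 m/s; Δx = -8·2 + ½·-10·2² = -36 m; v ends -28 m/s.
2–6 s: v starts -28 m/s; Δx = -28·4 + ½·-1·4² = -120 m; v ends -32 m/s.
6–10 s: v starts -32 m/s; Δx = -32·4 + ½·5·4² = -88 m; v ends -12 m/s.
x(10) = -10 + Σ Δx = -254 m.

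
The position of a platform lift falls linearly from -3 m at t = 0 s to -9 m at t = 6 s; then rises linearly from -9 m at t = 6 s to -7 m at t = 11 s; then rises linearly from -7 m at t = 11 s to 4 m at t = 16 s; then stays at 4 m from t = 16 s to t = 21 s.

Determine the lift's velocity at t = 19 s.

0 m/s

Velocity is the slope of the x-t graph on 16–21 s: (4 − 4)/(21 − 16) = 0 m/s.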